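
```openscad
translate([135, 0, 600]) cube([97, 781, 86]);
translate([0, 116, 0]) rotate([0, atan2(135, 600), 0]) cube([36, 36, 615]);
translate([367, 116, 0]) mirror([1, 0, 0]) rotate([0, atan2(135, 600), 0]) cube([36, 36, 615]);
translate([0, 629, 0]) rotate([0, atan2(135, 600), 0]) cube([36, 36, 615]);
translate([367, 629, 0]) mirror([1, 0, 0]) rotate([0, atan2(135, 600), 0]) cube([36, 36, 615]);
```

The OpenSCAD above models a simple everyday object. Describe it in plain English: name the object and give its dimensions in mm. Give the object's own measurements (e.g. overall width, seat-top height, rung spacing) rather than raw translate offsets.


A sawhorse. A 97×781×86 mm beam (x, y, z) sits on two A-frame leg pairs. Each pair is two raked legs of 36×36 mm section (36 mm along y) splaying symmetrically in x. Each leg rises 600 mm vertically over 135 mm of horizontal reach and is 615 mm long along its own axis. Every leg's outer bottom edge rests on the floor and its outer top edge meets a bottom edge of the beam — the left legs (tilting toward +x) meet the beam's −x bottom edge, the right legs (their mirror images, tilting toward −x) meet its +x bottom edge — so the leg tops tuck under the beam, the beam's underside is 600 mm above the floor, and the feet are 367 mm apart outside-to-outside with the beam centred between them. The two leg pairs are set in 116 mm from either end of the beam.


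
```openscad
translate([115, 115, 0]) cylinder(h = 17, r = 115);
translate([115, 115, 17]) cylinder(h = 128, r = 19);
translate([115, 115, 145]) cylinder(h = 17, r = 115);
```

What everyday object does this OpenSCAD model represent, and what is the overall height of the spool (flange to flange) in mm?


A spool. The overall height is 162 mm.

Three coaxial cylinders, large–small–large — a spool. Two 17 mm flanges and a 128 mm core give 17 + 128 + 17 = 162 mm.


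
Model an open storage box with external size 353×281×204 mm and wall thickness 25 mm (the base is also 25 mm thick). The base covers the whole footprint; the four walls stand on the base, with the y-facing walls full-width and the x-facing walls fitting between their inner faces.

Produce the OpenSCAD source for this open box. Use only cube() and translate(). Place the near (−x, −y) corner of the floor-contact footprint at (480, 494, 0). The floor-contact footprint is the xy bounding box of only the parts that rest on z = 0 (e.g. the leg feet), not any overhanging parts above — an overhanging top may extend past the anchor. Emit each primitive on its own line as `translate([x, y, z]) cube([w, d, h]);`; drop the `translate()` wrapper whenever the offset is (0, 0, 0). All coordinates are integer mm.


translate([480, 494, 0]) cube([353, 281, 25]);
translate([480, 494, 25]) cube([353, 25, 179]);
translate([480, 750, 25]) cube([353, 25, 179]);
translate([480, 519, 25]) cube([25, 231, 179]);
translate([808, 519, 25]) cube([25, 231, 179]);


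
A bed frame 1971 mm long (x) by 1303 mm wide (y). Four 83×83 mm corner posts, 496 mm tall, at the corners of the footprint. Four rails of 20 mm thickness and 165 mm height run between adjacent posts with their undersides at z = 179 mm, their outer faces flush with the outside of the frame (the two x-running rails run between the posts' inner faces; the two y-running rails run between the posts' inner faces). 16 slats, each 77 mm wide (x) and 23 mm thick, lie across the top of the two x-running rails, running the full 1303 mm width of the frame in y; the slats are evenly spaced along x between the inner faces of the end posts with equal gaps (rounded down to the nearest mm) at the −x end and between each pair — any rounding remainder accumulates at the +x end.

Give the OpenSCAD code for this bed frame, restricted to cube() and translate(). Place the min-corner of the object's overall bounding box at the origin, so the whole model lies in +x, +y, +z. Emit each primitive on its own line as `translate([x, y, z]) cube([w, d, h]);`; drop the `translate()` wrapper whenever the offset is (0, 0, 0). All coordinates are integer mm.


cube([83, 83, 496]);
translate([0, 1220, 0]) cube([83, 83, 496]);
translate([1888, 0, 0]) cube([83, 83, 496]);
translate([1888, 1220, 0]) cube([83, 83, 496]);
translate([83, 0, 179]) cube([1805, 20, 165]);
translate([83, 1283, 179]) cube([1805, 20, 165]);
translate([0, 83, 179]) cube([20, 1137, 165]);
translate([1951, 83, 179]) cube([20, 1137, 165]);
translate([116, 0, 344]) cube([77, 1303, 23]);
translate([226, 0, 344]) cube([77, 1303, 23]);
translate([336, 0, 344]) cube([77, 1303, 23]);
translate([446, 0, 344]) cube([77, 1303, 23]);
translate([556, 0, 344]) cube([77, 1303, 23]);
translate([666, 0, 344]) cube([77, 1303, 23]);
translate([776, 0, 344]) cube([77, 1303, 23]);
translate([886, 0, 344]) cube([77, 1303, 23]);
translate([996, 0, 344]) cube([77, 1303, 23]);
translate([1106, 0, 344]) cube([77, 1303, 23]);
translate([1216, 0, 344]) cube([77, 1303, 23]);
translate([1326, 0, 344]) cube([77, 1303, 23]);
translate([1436, 0, 344]) cube([77, 1303, 23]);
translate([1546, 0, 344]) cube([77, 1303, 23]);
translate([1656, 0, 344]) cube([77, 1303, 23]);
translate([1766, 0, 344]) cube([77, 1303, 23]);


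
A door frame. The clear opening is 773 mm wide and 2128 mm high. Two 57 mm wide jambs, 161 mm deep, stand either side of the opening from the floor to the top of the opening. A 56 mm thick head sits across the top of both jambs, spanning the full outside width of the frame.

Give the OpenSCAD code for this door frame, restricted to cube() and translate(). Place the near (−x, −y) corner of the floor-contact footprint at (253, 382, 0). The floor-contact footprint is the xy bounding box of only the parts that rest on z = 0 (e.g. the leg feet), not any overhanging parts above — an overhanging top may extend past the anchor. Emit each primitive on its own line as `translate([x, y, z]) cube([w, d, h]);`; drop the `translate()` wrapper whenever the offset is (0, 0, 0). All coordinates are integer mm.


translate([253, 382, 0]) cube([57, 161, 2128]);
translate([1083, 382, 0]) cube([57, 161, 2128]);
translate([253, 382, 2128]) cube([887, 161, 56]);


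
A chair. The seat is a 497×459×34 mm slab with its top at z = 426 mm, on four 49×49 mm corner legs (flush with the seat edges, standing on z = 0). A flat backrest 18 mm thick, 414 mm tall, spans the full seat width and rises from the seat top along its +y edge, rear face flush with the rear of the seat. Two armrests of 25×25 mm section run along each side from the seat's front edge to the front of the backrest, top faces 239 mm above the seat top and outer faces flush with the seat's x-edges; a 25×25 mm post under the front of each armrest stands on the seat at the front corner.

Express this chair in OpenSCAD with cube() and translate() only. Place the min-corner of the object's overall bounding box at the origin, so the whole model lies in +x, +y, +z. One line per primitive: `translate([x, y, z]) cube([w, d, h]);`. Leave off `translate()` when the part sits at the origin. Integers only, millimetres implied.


translate([0, 0, 392]) cube([497, 459, 34]);
cube([49, 49, 392]);
translate([448, 0, 0]) cube([49, 49, 392]);
translate([0, 410, 0]) cube([49, 49, 392]);
translate([448, 410, 0]) cube([49, 49, 392]);
translate([0, 441, 426]) cube([497, 18, 414]);
translate([0, 0, 640]) cube([25, 441, 25]);
translate([472, 0, 640]) cube([25, 441, 25]);
translate([0, 0, 426]) cube([25, 25, 214]);
translate([472, 0, 426]) cube([25, 25, 214]);


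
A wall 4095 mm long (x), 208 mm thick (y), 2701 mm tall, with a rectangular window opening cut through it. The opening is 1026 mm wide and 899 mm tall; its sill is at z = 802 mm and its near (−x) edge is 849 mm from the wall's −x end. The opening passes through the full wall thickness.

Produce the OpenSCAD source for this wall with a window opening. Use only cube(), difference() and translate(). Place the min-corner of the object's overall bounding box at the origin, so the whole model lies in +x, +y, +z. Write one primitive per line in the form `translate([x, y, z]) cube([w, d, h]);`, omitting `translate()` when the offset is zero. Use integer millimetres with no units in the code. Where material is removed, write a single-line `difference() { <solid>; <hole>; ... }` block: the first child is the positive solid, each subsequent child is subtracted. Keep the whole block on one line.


difference() { cube([4095, 208, 2701]); translate([849, 0, 802]) cube([1026, 208, 899]); }


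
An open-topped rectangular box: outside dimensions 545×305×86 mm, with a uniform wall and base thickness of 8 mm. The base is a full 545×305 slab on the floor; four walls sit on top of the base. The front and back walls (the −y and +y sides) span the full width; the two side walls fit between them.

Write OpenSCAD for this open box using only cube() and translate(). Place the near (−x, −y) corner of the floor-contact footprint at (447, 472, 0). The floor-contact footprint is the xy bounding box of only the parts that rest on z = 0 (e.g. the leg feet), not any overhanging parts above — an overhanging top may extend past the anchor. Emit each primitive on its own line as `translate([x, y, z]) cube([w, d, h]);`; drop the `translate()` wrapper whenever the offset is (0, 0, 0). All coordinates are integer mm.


translate([447, 472, 0]) cube([545, 305, 8]);
translate([447, 472, 8]) cube([545, 8, 78]);
translate([447, 769, 8]) cube([545, 8, 78]);
translate([447, 480, 8]) cube([8, 289, 78]);
translate([984, 480, 8]) cube([8, 289, 78]);


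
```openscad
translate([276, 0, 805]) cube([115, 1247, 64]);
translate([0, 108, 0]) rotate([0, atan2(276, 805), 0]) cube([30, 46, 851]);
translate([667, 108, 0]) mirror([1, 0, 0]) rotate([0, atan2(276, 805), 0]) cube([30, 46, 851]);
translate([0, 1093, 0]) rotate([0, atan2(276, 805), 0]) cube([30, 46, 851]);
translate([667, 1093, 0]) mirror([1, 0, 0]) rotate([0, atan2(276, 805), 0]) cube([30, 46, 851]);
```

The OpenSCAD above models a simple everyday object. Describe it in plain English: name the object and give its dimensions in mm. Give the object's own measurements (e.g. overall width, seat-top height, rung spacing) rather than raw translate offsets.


A sawhorse. A 115×1247×64 mm beam (x, y, z) sits on two A-frame leg pairs. Each pair is two raked legs of 30×46 mm section (46 mm along y) splaying symmetrically in x. Each leg rises 805 mm vertically over 276 mm of horizontal reach and is 851 mm long along its own axis. Every leg's outer bottom edge rests on the floor and its outer top edge meets a bottom edge of the beam — the left legs (tilting toward +x) meet the beam's −x bottom edge, the right legs (their mirror images, tilting toward −x) meet its +x bottom edge — so the leg tops tuck under the beam, the beam's underside is 805 mm above the floor, and the feet are 667 mm apart outside-to-outside with the beam centred between them. The two leg pairs are set in 108 mm from either end of the beam.


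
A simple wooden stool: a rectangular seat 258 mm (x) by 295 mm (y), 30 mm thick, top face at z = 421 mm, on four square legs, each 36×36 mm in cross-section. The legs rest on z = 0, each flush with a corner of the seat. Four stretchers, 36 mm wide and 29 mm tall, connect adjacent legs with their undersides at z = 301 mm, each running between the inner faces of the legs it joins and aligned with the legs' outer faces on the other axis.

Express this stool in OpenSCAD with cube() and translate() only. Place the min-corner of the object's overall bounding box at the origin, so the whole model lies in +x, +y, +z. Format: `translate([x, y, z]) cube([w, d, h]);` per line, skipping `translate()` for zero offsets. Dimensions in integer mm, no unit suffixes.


translate([0, 0, 391]) cube([258, 295, 30]);
cube([36, 36, 391]);
translate([222, 0, 0]) cube([36, 36, 391]);
translate([0, 259, 0]) cube([36, 36, 391]);
translate([222, 259, 0]) cube([36, 36, 391]);
translate([36, 0, 301]) cube([186, 36, 29]);
translate([36, 259, 301]) cube([186, 36, 29]);
translate([0, 36, 301]) cube([36, 223, 29]);
translate([222, 36, 301]) cube([36, 223, 29]);


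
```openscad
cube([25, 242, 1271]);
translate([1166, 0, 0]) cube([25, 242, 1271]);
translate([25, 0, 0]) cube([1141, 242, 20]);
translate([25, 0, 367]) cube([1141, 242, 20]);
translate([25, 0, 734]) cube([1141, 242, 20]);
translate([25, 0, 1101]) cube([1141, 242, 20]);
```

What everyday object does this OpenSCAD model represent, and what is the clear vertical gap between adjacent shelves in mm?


A bookshelf. The clear shelf gap is 347 mm.

Two tall side panels with 4 horizontal boards between them — a bookshelf. The first two shelf undersides are at z = 0 and z = 367; with shelf thickness 20, the clear gap is 367 − 0 − 20 = 347 mm.


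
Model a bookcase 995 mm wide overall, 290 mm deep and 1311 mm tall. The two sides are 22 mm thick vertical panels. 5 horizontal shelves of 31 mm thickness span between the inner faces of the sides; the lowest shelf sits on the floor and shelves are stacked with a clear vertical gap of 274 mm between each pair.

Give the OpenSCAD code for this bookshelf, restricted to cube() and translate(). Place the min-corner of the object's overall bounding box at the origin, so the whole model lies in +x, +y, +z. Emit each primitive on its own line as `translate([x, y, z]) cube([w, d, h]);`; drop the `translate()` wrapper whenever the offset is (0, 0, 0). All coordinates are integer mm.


cube([22, 290, 1311]);
translate([973, 0, 0]) cube([22, 290, 1311]);
translate([22, 0, 0]) cube([951, 290, 31]);
translate([22, 0, 305]) cube([951, 290, 31]);
translate([22, 0, 610]) cube([951, 290, 31]);
translate([22, 0, 915]) cube([951, 290, 31]);
translate([22, 0, 1220]) cube([951, 290, 31]);


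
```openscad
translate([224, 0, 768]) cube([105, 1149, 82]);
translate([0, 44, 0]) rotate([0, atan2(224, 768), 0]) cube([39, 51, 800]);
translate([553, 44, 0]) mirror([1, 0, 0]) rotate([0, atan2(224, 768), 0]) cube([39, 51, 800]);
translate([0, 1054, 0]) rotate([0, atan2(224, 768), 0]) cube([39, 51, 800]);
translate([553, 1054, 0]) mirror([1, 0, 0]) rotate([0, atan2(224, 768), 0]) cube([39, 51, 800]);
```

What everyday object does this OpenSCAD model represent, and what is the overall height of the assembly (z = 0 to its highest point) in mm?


A sawhorse. The overall height is 850 mm.

A beam across two mirrored pairs of raked legs — a sawhorse. The beam's underside is at z = 768 (matching the legs' vertical rise in atan2(224, 768)) and the beam is 82 mm tall, so its top is at 768 + 82 = 850 mm. The raked legs top out at the beam's underside, so that is the highest point.


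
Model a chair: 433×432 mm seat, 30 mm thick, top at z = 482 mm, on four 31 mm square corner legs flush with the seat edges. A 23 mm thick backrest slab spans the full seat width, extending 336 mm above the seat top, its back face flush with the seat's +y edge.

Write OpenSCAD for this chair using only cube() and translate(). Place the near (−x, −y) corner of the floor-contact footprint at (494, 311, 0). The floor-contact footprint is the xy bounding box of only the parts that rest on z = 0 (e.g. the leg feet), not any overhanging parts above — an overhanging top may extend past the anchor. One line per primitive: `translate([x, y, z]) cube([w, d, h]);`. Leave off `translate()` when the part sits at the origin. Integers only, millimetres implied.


translate([494, 311, 452]) cube([433, 432, 30]);
translate([494, 311, 0]) cube([31, 31, 452]);
translate([896, 311, 0]) cube([31, 31, 452]);
translate([494, 712, 0]) cube([31, 31, 452]);
translate([896, 712, 0]) cube([31, 31, 452]);
translate([494, 720, 482]) cube([433, 23, 336]);


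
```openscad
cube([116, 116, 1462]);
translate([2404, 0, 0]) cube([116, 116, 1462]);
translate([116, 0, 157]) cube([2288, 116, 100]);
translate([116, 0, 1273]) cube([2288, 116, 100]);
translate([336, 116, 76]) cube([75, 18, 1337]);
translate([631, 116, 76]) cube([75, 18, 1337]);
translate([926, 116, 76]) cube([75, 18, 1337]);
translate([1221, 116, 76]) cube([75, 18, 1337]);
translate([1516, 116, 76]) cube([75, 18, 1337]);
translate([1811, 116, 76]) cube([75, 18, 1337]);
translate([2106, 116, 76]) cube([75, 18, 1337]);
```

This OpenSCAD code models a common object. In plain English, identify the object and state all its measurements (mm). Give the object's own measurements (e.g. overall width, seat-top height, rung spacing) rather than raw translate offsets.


A fence section. Two 116×116 mm posts, 1462 mm tall, stand on the floor with a clear span of 2288 mm between their inner faces. Two horizontal rails of 116×100 mm section span the gap between the posts with their undersides at z = 157 mm and z = 1273 mm, flush with the posts' −y face. 7 pickets, each 75 mm wide, 18 mm thick and 1337 mm tall, are fixed to the +y face of the rails with their bottoms at z = 76 mm, spaced across the span with a 220 mm gap after the −x post and between neighbouring pickets, with 223 mm left before the +x post.


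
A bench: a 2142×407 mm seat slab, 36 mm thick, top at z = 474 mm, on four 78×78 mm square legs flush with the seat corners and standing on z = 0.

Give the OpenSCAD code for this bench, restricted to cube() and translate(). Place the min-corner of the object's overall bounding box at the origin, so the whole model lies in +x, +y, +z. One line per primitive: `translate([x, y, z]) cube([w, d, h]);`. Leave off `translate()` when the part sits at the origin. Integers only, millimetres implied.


// leg_h = 474 − 36 = 438
translate([0, 0, 438]) cube([2142, 407, 36]);
cube([78, 78, 438]);
translate([0, 329, 0]) cube([78, 78, 438]);
translate([2064, 0, 0]) cube([78, 78, 438]);
translate([2064, 329, 0]) cube([78, 78, 438]);


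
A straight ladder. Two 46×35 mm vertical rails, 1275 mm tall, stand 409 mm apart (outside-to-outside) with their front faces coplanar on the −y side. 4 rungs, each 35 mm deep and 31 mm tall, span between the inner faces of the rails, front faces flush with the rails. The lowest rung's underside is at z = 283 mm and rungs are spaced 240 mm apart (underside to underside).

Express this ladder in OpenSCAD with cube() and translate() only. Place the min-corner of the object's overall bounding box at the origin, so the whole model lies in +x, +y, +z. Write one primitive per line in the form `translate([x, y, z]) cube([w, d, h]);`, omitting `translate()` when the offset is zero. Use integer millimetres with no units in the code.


cube([46, 35, 1275]);
translate([363, 0, 0]) cube([46, 35, 1275]);
translate([46, 0, 283]) cube([317, 35, 31]);
translate([46, 0, 523]) cube([317, 35, 31]);
translate([46, 0, 763]) cube([317, 35, 31]);
translate([46, 0, 1003]) cube([317, 35, 31]);


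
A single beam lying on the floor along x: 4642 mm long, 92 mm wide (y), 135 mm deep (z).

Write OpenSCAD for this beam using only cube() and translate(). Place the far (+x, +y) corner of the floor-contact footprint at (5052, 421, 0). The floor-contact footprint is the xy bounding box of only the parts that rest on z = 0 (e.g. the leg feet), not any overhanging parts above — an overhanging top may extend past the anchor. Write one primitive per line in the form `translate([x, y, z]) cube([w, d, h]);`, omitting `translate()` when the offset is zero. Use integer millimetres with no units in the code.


translate([410, 329, 0]) cube([4642, 92, 135]);


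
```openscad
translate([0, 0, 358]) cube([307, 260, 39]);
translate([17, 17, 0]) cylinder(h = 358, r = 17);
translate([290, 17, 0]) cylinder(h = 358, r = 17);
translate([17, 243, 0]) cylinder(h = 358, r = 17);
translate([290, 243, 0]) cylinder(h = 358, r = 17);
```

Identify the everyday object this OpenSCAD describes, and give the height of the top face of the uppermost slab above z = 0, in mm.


A stool. The seat height is 397 mm.

A 307×260×39 slab at z = 358 on four corner cylinders — a stool. The seat top is 358 + 39 = 397 mm.


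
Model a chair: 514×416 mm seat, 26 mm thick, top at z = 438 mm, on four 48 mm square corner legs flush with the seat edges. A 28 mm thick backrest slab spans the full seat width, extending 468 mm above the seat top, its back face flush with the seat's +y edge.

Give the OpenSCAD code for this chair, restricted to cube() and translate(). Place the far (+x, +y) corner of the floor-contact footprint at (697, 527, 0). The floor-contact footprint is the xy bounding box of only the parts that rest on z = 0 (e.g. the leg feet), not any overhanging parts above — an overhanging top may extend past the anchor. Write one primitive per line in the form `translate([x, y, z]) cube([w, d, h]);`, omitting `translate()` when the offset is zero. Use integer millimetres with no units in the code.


translate([183, 111, 412]) cube([514, 416, 26]);
translate([183, 111, 0]) cube([48, 48, 412]);
translate([649, 111, 0]) cube([48, 48, 412]);
translate([183, 479, 0]) cube([48, 48, 412]);
translate([649, 479, 0]) cube([48, 48, 412]);
translate([183, 499, 438]) cube([514, 28, 468]);


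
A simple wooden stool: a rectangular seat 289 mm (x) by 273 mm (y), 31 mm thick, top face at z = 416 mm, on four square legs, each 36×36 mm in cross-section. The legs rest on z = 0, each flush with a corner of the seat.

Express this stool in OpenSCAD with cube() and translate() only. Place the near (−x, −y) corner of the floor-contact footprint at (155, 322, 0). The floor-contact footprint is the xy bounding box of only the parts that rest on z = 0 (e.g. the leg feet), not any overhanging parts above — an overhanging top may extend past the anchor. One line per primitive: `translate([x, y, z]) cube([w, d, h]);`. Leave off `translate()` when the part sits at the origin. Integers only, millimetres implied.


translate([155, 322, 385]) cube([289, 273, 31]);
translate([155, 322, 0]) cube([36, 36, 385]);
translate([408, 322, 0]) cube([36, 36, 385]);
translate([155, 559, 0]) cube([36, 36, 385]);
translate([408, 559, 0]) cube([36, 36, 385]);


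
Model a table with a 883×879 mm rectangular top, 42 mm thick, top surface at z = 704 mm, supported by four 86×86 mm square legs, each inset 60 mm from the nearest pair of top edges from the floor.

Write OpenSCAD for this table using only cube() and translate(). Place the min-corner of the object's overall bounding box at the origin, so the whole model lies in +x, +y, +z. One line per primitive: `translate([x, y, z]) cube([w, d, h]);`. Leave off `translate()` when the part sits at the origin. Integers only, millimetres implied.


translate([0, 0, 662]) cube([883, 879, 42]);
translate([60, 60, 0]) cube([86, 86, 662]);
translate([737, 60, 0]) cube([86, 86, 662]);
translate([60, 733, 0]) cube([86, 86, 662]);
translate([737, 733, 0]) cube([86, 86, 662]);


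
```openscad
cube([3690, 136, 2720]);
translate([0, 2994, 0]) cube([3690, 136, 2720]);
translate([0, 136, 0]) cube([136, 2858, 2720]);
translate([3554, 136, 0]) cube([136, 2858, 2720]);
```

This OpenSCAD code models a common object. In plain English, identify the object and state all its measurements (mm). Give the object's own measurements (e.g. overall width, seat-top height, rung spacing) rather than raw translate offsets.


The wall frame of a small rectangular building: four walls, each 2720 mm tall and 136 mm thick, enclosing a footprint 3690 mm (x) by 3130 mm (y) outside-to-outside, with no floor or roof. The front and back walls (the −y and +y sides) span the full width; the two side walls fit between them.


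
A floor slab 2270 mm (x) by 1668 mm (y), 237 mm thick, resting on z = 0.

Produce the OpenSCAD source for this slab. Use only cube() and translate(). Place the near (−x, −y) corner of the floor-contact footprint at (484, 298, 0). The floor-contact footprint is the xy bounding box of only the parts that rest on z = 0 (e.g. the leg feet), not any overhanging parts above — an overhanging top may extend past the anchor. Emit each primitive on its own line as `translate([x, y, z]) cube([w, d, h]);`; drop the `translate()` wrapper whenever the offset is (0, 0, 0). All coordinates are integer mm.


translate([484, 298, 0]) cube([2270, 1668, 237]);


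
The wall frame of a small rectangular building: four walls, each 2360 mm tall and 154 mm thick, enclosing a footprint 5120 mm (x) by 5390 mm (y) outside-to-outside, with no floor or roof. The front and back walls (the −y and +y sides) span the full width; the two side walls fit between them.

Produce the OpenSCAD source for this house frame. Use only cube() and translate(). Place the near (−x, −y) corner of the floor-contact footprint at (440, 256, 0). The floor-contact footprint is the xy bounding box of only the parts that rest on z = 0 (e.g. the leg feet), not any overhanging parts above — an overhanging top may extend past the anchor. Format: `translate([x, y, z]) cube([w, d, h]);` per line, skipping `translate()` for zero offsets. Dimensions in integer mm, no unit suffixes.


translate([440, 256, 0]) cube([5120, 154, 2360]);
translate([440, 5492, 0]) cube([5120, 154, 2360]);
translate([440, 410, 0]) cube([154, 5082, 2360]);
translate([5406, 410, 0]) cube([154, 5082, 2360]);


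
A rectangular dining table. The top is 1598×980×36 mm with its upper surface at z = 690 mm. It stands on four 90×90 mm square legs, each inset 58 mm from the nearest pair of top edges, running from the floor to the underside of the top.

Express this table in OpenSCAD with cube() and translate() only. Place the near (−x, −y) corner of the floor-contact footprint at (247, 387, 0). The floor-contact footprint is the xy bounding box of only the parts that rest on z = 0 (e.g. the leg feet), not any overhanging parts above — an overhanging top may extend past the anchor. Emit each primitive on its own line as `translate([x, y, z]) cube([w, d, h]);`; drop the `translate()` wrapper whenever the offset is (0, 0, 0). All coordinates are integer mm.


translate([189, 329, 654]) cube([1598, 980, 36]);
translate([247, 387, 0]) cube([90, 90, 654]);
translate([1639, 387, 0]) cube([90, 90, 654]);
translate([247, 1161, 0]) cube([90, 90, 654]);
translate([1639, 1161, 0]) cube([90, 90, 654]);


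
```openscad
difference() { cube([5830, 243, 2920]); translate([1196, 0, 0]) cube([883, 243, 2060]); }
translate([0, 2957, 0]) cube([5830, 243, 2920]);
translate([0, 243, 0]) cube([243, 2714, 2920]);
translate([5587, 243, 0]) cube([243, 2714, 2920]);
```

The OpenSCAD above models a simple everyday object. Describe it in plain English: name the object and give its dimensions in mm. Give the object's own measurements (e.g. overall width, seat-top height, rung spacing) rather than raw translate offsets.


A single room: four walls, each 2920 mm tall and 243 mm thick, enclosing an outside footprint 5830×3200 mm (x × y), no floor or roof. The front and back walls (−y and +y sides) run the full x-width; the side walls fit between their inner faces. A door opening 883 mm wide and 2060 mm tall is cut through the front wall from the floor up, its −x edge 1196 mm from the wall's −x end.


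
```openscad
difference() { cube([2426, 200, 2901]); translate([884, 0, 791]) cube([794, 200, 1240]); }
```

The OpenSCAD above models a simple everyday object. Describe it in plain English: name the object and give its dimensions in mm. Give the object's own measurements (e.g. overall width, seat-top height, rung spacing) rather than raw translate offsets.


A wall 2426 mm long (x), 200 mm thick (y), 2901 mm tall, with a rectangular window opening cut through it. The opening is 794 mm wide and 1240 mm tall; its sill is at z = 791 mm and its near (−x) edge is 884 mm from the wall's −x end. The opening passes through the full wall thickness.


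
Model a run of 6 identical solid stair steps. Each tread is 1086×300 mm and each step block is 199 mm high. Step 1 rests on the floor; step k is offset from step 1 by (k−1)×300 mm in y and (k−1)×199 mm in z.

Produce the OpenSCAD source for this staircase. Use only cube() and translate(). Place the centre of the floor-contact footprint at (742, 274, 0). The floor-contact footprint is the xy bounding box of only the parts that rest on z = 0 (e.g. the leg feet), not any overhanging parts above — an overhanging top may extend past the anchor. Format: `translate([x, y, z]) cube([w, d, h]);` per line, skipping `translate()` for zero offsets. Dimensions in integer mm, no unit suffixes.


translate([199, 124, 0]) cube([1086, 300, 199]);
translate([199, 424, 199]) cube([1086, 300, 199]);
translate([199, 724, 398]) cube([1086, 300, 199]);
translate([199, 1024, 597]) cube([1086, 300, 199]);
translate([199, 1324, 796]) cube([1086, 300, 199]);
translate([199, 1624, 995]) cube([1086, 300, 199]);


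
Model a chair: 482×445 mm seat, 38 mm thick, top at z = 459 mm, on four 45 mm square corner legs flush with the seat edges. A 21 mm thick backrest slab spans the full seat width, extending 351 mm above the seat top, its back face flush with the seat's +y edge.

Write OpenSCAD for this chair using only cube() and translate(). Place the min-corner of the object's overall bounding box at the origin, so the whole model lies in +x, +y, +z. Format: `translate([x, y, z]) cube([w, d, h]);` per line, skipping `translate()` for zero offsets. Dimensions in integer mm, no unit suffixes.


translate([0, 0, 421]) cube([482, 445, 38]);
cube([45, 45, 421]);
translate([437, 0, 0]) cube([45, 45, 421]);
translate([0, 400, 0]) cube([45, 45, 421]);
translate([437, 400, 0]) cube([45, 45, 421]);
translate([0, 424, 459]) cube([482, 21, 351]);


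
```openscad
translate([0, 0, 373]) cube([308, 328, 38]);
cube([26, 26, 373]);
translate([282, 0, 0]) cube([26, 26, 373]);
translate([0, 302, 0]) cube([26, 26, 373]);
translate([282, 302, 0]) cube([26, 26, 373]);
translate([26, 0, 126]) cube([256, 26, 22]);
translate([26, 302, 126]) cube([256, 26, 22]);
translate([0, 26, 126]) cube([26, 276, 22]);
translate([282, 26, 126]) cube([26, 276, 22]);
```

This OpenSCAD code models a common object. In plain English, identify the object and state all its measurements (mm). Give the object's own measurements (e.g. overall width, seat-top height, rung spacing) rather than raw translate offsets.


A four-legged stool. The seat is a 308×328×38 mm slab whose top surface is at z = 411 mm; four square legs, each 26×26 mm in cross-section, run from the floor (z = 0) to the underside of the seat, each flush with a corner of the seat. Four stretchers, 26 mm wide and 22 mm tall, connect adjacent legs with their undersides at z = 126 mm, each running between the inner faces of the legs it joins and aligned with the legs' outer faces on the other axis.


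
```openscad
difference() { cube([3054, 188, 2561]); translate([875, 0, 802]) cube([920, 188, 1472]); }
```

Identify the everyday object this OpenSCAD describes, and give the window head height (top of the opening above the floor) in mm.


A wall with a window opening. The window head height is 2274 mm.

A wall with a rectangular opening subtracted — a window. Sill at z = 802, opening 1472 mm tall, so the head is at 802 + 1472 = 2274 mm.


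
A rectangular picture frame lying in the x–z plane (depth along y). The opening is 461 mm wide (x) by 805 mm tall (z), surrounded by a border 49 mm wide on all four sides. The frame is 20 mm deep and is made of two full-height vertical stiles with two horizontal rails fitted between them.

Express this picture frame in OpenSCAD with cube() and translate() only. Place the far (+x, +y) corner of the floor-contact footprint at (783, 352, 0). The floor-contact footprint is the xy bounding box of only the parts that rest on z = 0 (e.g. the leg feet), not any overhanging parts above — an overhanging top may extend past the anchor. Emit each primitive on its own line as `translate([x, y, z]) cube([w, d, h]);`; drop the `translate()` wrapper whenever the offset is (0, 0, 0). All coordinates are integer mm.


translate([224, 332, 0]) cube([49, 20, 903]);
translate([734, 332, 0]) cube([49, 20, 903]);
translate([273, 332, 0]) cube([461, 20, 49]);
translate([273, 332, 854]) cube([461, 20, 49]);


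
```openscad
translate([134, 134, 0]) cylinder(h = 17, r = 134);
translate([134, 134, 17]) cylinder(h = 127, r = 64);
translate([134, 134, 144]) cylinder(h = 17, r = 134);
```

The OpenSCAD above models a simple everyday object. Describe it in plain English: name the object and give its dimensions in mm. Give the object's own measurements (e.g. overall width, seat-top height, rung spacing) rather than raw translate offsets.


A spool: two coaxial disc flanges of radius 134 mm and thickness 17 mm, joined by a core cylinder of radius 64 mm and height 127 mm. The lower flange rests on z = 0 and the three cylinders share a vertical axis.


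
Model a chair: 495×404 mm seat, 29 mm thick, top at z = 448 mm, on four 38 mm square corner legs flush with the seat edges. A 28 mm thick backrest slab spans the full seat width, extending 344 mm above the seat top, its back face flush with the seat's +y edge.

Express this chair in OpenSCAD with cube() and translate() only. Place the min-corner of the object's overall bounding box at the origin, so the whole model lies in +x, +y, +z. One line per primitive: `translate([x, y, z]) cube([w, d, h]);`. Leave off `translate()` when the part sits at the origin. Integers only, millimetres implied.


translate([0, 0, 419]) cube([495, 404, 29]);
cube([38, 38, 419]);
translate([457, 0, 0]) cube([38, 38, 419]);
translate([0, 366, 0]) cube([38, 38, 419]);
translate([457, 366, 0]) cube([38, 38, 419]);
translate([0, 376, 448]) cube([495, 28, 344]);


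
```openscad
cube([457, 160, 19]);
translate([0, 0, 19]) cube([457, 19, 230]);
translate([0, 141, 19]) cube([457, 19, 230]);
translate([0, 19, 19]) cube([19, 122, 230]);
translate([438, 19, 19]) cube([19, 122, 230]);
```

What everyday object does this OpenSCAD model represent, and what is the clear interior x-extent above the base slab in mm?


An open box. The internal width is 419 mm.

A 457×160 base slab with four walls standing on it — an open box. The base is 457 mm wide and the walls are 19 mm thick, so the internal width is 457 − 2 × 19 = 419 mm.


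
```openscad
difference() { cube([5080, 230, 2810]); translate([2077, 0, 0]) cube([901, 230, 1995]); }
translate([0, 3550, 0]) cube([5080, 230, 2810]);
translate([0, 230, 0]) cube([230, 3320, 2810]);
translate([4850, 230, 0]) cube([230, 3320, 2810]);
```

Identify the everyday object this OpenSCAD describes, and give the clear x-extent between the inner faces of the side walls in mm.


A single room. The interior width is 4620 mm.

Four walls enclosing a rectangle with a door in the front wall — a room. Outside width 5080 minus two 230 mm walls gives 4620 mm.


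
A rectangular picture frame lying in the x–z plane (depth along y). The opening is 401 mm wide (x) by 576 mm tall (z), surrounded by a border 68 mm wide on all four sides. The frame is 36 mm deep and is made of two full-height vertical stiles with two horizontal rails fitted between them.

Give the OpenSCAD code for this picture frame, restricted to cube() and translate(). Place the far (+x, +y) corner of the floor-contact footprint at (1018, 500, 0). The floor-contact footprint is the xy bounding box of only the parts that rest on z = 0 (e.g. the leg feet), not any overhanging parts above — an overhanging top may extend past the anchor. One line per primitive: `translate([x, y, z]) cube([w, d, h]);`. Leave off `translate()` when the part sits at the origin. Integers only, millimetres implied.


translate([481, 464, 0]) cube([68, 36, 712]);
translate([950, 464, 0]) cube([68, 36, 712]);
translate([549, 464, 0]) cube([401, 36, 68]);
translate([549, 464, 644]) cube([401, 36, 68]);


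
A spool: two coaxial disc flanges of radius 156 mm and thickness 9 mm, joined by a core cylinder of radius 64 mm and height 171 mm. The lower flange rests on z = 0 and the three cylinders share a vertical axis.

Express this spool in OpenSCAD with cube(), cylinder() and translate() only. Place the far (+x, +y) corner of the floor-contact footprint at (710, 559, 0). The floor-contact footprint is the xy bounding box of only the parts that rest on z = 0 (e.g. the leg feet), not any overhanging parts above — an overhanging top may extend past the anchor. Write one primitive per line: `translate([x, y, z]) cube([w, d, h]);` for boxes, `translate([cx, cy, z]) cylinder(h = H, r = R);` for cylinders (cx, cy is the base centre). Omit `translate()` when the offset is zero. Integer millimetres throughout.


translate([554, 403, 0]) cylinder(h = 9, r = 156);
translate([554, 403, 9]) cylinder(h = 171, r = 64);
translate([554, 403, 180]) cylinder(h = 9, r = 156);


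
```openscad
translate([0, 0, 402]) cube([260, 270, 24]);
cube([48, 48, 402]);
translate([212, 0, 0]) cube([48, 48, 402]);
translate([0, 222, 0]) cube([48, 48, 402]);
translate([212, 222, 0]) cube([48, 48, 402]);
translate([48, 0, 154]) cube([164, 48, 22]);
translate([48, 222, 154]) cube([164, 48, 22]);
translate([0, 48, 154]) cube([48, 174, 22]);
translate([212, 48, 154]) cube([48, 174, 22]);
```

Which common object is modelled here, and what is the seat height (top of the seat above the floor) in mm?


A stool. The seat height is 426 mm.

A 260×270×24 slab at z = 402 on four corner posts — a stool. The seat top is 402 + 24 = 426 mm.


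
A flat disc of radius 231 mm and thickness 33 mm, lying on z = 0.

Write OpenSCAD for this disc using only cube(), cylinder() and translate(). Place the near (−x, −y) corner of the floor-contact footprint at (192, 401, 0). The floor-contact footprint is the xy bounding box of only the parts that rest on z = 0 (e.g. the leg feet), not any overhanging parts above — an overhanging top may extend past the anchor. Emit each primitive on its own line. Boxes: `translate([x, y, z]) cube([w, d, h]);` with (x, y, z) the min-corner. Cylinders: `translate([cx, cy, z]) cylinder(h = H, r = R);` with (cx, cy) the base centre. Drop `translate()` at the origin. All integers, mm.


translate([423, 632, 0]) cylinder(h = 33, r = 231);


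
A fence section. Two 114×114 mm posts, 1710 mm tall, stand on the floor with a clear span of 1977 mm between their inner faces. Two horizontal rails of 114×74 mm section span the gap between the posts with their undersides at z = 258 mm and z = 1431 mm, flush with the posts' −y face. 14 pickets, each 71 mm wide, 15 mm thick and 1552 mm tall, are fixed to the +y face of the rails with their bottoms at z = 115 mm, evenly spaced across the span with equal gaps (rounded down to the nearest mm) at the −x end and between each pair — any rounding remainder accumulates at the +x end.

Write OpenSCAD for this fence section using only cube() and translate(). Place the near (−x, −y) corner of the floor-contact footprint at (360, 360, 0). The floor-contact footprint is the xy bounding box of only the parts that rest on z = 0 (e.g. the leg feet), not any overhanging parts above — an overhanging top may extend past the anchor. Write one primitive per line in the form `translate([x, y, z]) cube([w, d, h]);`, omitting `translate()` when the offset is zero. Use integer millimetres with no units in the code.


translate([360, 360, 0]) cube([114, 114, 1710]);
translate([2451, 360, 0]) cube([114, 114, 1710]);
translate([474, 360, 258]) cube([1977, 114, 74]);
translate([474, 360, 1431]) cube([1977, 114, 74]);
translate([539, 474, 115]) cube([71, 15, 1552]);
translate([675, 474, 115]) cube([71, 15, 1552]);
translate([811, 474, 115]) cube([71, 15, 1552]);
translate([947, 474, 115]) cube([71, 15, 1552]);
translate([1083, 474, 115]) cube([71, 15, 1552]);
translate([1219, 474, 115]) cube([71, 15, 1552]);
translate([1355, 474, 115]) cube([71, 15, 1552]);
translate([1491, 474, 115]) cube([71, 15, 1552]);
translate([1627, 474, 115]) cube([71, 15, 1552]);
translate([1763, 474, 115]) cube([71, 15, 1552]);
translate([1899, 474, 115]) cube([71, 15, 1552]);
translate([2035, 474, 115]) cube([71, 15, 1552]);
translate([2171, 474, 115]) cube([71, 15, 1552]);
translate([2307, 474, 115]) cube([71, 15, 1552]);


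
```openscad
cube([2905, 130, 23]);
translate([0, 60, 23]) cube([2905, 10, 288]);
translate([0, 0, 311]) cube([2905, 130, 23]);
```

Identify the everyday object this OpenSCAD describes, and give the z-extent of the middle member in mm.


An I-beam. The web height is 288 mm.

Two wide flanges with a thin centred web — an I-beam. Overall 334 mm minus two 23 mm flanges gives a web of 334 − 2·23 = 288 mm.
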